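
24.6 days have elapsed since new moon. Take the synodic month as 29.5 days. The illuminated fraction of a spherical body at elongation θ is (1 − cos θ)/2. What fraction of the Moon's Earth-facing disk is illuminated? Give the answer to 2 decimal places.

Phase angle: θ = 360°·(24.6 d)/(29.5 d) = 300.2°.
Illuminated fraction = (1 − cos 300.2°)/2 = (1 − 0.503)/2 ≈ 0.248.

0.25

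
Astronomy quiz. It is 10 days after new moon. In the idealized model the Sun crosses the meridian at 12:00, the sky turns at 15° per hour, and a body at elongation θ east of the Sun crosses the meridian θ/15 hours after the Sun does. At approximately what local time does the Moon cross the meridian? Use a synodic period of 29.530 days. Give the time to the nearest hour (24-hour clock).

20:00

The Moon has covered 10/29.530 of its cycle, so θ ≈ 360° × 10/29.530 = 121.9°.
At 15° of sky rotation per hour, 121.9° corresponds to a 8.13 h lag.
12:00 + 8.13 h ≈ 20:08 → 20:00 to the nearest hour.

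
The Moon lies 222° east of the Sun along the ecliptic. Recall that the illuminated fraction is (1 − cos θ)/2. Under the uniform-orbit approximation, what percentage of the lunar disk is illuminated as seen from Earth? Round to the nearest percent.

87%

cos 222° = (-0.743), so f = (1 − (-0.743))/2 = 0.872, i.e. 87%.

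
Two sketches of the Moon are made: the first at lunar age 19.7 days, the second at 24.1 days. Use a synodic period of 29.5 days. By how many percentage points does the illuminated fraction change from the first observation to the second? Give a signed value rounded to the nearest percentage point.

First observation: θ = 360°·19.7/29.5 = 240.4°, so f = 0.747.
Second observation: θ = 294.1°, f = 0.296.
Δf = 0.296 − 0.747 = -0.451, i.e. -45 pp.

-45 pp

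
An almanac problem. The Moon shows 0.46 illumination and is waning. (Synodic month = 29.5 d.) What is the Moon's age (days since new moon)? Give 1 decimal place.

22.5 days

cos θ = 1 − 2f = 0.080, giving a principal value of 85.4°.
A waning Moon lies in 180°–360°, so θ = 360° − 85.4° = 274.6°.
At 360°/29.5 d per day, 274.6° corresponds to 22.50 days.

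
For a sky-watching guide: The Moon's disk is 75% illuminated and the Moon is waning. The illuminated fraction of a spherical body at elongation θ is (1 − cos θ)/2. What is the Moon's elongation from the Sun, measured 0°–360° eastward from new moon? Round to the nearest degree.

From f = (1 − cos θ)/2: cos θ = 1 − 2×0.75 = -0.500; arccos → 120.0°.
A waning Moon lies in 180°–360°, so θ = 360° − 120.0° = 240.0°.

240°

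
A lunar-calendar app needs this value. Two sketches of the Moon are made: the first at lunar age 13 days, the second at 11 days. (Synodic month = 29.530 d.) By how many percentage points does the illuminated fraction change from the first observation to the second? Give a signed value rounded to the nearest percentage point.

θ₁ = 360° × 13/29.530 = 158.5°, f₁ = (1 − cos θ₁)/2 = 0.965.
θ₂ = 360° × 11/29.530 = 134.1°, f₂ = (1 − cos θ₂)/2 = 0.848.
Change = f₂ − f₁ = -0.117 → -12 percentage points.

-12 pp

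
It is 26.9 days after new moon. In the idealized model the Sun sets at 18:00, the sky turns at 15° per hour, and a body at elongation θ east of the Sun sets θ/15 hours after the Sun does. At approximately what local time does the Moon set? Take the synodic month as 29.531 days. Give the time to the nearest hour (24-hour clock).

16:00

Elongation θ = 360° × 26.9/29.531 ≈ 327.9°.
At 15° of sky rotation per hour, 327.9° corresponds to a 21.86 h lag.
18:00 + 21.86 h ≈ 15:52 → 16:00 to the nearest hour.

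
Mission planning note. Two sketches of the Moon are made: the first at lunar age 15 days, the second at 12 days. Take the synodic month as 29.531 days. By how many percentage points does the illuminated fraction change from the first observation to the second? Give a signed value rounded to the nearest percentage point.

First observation: θ = 360°·15/29.531 = 182.9°, so f = 0.999.
Second observation: θ = 146.3°, f = 0.916.
Δf = 0.916 − 0.999 = -0.083, i.e. -8 pp.

-8 percentage points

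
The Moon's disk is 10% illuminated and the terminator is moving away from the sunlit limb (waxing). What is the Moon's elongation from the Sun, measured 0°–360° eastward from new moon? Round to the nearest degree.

cos θ = 1 − 2f = 0.800, giving a principal value of 36.9°.
Before full moon the principal value applies: θ = 36.9°.

37°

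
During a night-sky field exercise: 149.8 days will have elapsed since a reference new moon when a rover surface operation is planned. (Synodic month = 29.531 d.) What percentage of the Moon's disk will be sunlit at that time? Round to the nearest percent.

Reduce mod P: 149.8 − 5×29.531 = 2.15 d into the current lunation.
Elongation θ = 360° × 2.15/29.531 ≈ 26.1°.
Illuminated fraction = (1 − cos 26.1°)/2 = (1 − 0.898)/2 ≈ 0.051, so 5%.

5%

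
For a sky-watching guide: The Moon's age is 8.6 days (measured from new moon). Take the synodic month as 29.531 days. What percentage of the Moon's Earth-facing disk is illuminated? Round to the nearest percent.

Phase angle: θ = 360°·(8.6 d)/(29.531 d) = 104.8°.
Illuminated fraction = (1 − cos 104.8°)/2 = (1 − (-0.256))/2 ≈ 0.628, so 63%.

63%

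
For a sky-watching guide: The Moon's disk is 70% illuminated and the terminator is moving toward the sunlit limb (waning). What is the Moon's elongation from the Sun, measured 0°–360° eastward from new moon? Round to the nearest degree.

From f = (1 − cos θ)/2: cos θ = 1 − 2×0.70 = -0.400; arccos → 113.6°.
Since the Moon is past full (waning), take the reflex angle: θ = 360° − 113.6° = 246.4°.

246°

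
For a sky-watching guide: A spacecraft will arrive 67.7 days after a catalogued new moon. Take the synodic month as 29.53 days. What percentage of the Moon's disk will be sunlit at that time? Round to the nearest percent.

63%

Reduce mod P: 67.7 − 2×29.53 = 8.64 d into the current lunation.
Elongation θ = 360° × 8.64/29.53 ≈ 105.3°.
Illuminated fraction = (1 − cos 105.3°)/2 = (1 − (-0.264))/2 ≈ 0.632, so 63%.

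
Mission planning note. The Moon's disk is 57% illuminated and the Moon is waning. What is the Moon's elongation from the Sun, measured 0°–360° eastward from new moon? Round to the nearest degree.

262°

From f = (1 − cos θ)/2: cos θ = 1 − 2×0.57 = -0.140; arccos → 98.0°.
A waning Moon lies in 180°–360°, so θ = 360° − 98.0° = 262.0°.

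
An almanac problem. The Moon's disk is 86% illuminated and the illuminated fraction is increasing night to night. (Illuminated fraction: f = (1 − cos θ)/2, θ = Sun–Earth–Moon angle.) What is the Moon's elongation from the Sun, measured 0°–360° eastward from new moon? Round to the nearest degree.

136°

Invert f = (1 − cos θ)/2 to get cos θ = 1 − 2(0.86) = -0.720, hence θ₀ = arccos -0.720 = 136.1°.
Before full moon the principal value applies: θ = 136.1°.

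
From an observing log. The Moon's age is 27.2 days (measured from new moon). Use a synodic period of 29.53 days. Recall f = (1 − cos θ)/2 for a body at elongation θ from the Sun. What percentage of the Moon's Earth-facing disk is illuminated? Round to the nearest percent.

Phase angle: θ = 360°·(27.2 d)/(29.53 d) = 331.6°.
With cos θ = 0.880, the lit fraction is (1 − 0.880)/2 ≈ 0.060, so 6%.

6%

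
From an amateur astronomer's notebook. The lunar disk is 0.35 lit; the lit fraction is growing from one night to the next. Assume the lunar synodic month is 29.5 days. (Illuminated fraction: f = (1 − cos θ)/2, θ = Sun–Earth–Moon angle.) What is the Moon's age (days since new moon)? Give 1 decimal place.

Invert f = (1 − cos θ)/2 to get cos θ = 1 − 2(0.35) = 0.300, hence θ₀ = arccos 0.300 = 72.5°.
Before full moon the principal value applies: θ = 72.5°.
That fraction of the synodic month is 72.5/360 × 29.5 d ≈ 5.94 d.

5.9 days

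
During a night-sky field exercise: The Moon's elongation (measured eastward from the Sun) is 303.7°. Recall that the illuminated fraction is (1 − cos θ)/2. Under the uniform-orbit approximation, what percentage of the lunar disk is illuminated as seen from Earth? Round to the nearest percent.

cos 303.7° = 0.555, so f = (1 − 0.555)/2 = 0.223, i.e. 22%.

22%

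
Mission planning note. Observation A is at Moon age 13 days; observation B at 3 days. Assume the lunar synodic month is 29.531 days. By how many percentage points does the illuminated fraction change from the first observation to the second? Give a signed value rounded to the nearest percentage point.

θ₁ = 360° × 13/29.531 = 158.5°, f₁ = (1 − cos θ₁)/2 = 0.965.
θ₂ = 360° × 3/29.531 = 36.6°, f₂ = (1 − cos θ₂)/2 = 0.098.
Change = f₂ − f₁ = -0.867 → -87 percentage points.

-87 percentage points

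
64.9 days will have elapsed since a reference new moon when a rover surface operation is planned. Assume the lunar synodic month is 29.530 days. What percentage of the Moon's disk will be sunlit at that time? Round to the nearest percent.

34%

Reduce mod P: 64.9 − 2×29.530 = 5.84 d into the current lunation.
Elongation θ = 360° × 5.84/29.530 ≈ 71.2°.
Illuminated fraction = (1 − cos 71.2°)/2 = (1 − 0.322)/2 ≈ 0.339, so 34%.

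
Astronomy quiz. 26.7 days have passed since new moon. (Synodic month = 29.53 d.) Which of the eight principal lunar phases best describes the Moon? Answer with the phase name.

waning crescent

At 26.7/29.53 of the cycle, θ ≈ 325° — the waning crescent range.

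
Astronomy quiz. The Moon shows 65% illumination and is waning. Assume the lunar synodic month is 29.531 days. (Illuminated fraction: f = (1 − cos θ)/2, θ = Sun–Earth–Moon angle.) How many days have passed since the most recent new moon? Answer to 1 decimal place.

20.7 days

Invert f = (1 − cos θ)/2 to get cos θ = 1 − 2(0.65) = -0.300, hence θ₀ = arccos -0.300 = 107.5°.
A waning Moon lies in 180°–360°, so θ = 360° − 107.5° = 252.5°.
Age = 29.531 × 252.5°/360° ≈ 20.72 days.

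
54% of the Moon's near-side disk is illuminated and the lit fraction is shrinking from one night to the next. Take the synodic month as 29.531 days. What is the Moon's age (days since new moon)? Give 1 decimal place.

21.8 days

Invert f = (1 − cos θ)/2 to get cos θ = 1 − 2(0.54) = -0.080, hence θ₀ = arccos -0.080 = 94.6°.
A waning Moon lies in 180°–360°, so θ = 360° − 94.6° = 265.4°.
That fraction of the synodic month is 265.4/360 × 29.531 d ≈ 21.77 d.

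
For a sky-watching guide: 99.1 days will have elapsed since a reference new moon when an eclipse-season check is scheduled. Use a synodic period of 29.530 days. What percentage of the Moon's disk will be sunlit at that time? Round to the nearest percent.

81%

99.1/29.530 = 3.356 lunations, so 3 complete cycles and 10.51 d into the next.
Elongation θ = 360° × 10.51/29.530 ≈ 128.1°.
Illuminated fraction = (1 − cos 128.1°)/2 = (1 − (-0.617))/2 ≈ 0.809, so 81%.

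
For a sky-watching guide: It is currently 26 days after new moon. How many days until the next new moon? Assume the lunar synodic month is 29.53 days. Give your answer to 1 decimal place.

One full lunation from the last new moon is 29.53 d; remaining = 29.53 − 26 = 3.530 d.

3.5 days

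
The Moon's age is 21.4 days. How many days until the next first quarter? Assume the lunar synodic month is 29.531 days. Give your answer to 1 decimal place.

15.5 days

First quarter occurs at elongation 90°, i.e. at age 29.531 × 90/360 = 7.383 d.
This lunation's first quarter (7.383 d) has passed, so add one period: 36.914 − 21.4 = 15.514 days.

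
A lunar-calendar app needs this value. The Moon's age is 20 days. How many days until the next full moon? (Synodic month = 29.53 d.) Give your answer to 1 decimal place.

24.3 days

Full moon is 0.5 of the way through the cycle: age 0.5 × 29.53 = 14.765 d.
This lunation's full moon (14.765 d) has passed, so add one period: 44.295 − 20 = 24.295 days.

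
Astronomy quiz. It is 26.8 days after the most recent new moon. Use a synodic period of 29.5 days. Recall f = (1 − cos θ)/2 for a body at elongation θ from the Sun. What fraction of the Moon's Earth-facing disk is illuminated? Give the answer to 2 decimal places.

Elongation θ = 360° × 26.8/29.5 ≈ 327.1°.
With cos θ = 0.839, the lit fraction is (1 − 0.839)/2 ≈ 0.080.

0.08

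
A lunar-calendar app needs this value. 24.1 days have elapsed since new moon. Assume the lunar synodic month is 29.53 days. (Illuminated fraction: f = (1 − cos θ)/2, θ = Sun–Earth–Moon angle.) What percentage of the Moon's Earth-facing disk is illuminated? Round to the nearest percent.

The Moon has covered 24.1/29.53 of its cycle, so θ ≈ 360° × 24.1/29.53 = 293.8°.
cos 293.8° = 0.404, so f = (1 − 0.404)/2 = 0.298, so 30%.

30%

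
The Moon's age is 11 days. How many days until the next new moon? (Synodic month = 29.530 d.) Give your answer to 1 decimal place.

The next new moon completes the synodic month: 29.530 − 11 = 18.530 days.

18.5 days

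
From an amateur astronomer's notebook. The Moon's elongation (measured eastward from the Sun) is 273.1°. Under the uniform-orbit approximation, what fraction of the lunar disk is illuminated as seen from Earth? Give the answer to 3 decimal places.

Half-versine of 273.1°: (1 − 0.054)/2 = 0.473.

0.473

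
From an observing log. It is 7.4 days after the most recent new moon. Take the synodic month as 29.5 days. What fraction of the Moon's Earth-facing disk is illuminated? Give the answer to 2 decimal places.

The Moon has covered 7.4/29.5 of its cycle, so θ ≈ 360° × 7.4/29.5 = 90.3°.
cos 90.3° = (-0.005), so f = (1 − (-0.005))/2 = 0.503.

0.50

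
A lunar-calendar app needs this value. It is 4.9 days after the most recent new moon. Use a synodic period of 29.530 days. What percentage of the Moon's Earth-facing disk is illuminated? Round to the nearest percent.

25%

Elongation θ = 360° × 4.9/29.530 ≈ 59.7°.
With cos θ = 0.504, the lit fraction is (1 − 0.504)/2 ≈ 0.248, so 25%.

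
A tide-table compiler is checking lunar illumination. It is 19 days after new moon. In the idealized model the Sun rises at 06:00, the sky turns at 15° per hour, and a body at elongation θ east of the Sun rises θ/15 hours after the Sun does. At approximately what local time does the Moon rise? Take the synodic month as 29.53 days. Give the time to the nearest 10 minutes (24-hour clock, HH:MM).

21:30

Elongation θ = 360° × 19/29.53 ≈ 231.6°.
Delay after the Sun = 231.6° / (15°/h) ≈ 15.44 h.
06:00 + 15.442 h ≈ 21:27 → 21:30 to the nearest ten minutes.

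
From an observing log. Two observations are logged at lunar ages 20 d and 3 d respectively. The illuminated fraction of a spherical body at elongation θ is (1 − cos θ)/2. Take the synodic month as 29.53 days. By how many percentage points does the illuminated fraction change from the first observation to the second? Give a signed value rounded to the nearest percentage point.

First observation: θ = 360°·20/29.53 = 243.8°, so f = 0.721.
Second observation: θ = 36.6°, f = 0.098.
Δf = 0.098 − 0.721 = -0.622, i.e. -62 pp.

-62 percentage points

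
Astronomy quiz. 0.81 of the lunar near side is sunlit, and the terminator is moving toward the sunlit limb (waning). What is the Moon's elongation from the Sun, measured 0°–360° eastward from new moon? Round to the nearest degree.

232°

From f = (1 − cos θ)/2: cos θ = 1 − 2×0.81 = -0.620; arccos → 128.3°.
A waning Moon lies in 180°–360°, so θ = 360° − 128.3° = 231.7°.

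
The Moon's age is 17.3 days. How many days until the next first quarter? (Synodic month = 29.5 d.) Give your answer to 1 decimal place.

19.6 days

First quarter is 0.25 of the way through the cycle: age 0.25 × 29.5 = 7.375 d.
This lunation's first quarter (7.375 d) has passed, so add one period: 36.875 − 17.3 = 19.575 days.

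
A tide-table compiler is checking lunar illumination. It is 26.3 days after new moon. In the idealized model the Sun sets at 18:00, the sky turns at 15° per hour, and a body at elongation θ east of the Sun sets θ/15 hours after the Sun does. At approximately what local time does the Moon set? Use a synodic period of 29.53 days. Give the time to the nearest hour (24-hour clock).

15:00

The Moon has covered 26.3/29.53 of its cycle, so θ ≈ 360° × 26.3/29.53 = 320.6°.
The Moon trails the Sun by θ/15 = 320.6/15 ≈ 21.37 hours.
18:00 + 21.37 h ≈ 15:22 → 15:00 to the nearest hour.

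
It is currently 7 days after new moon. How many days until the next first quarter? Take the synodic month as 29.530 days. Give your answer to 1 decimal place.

0.4 days

First quarter occurs at elongation 90°, i.e. at age 29.530 × 90/360 = 7.383 d.
So 0.383 days remain (7.383 − 7).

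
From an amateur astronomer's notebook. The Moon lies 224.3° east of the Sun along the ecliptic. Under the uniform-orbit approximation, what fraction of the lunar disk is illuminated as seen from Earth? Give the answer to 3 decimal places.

0.858

f = (1 − cos 224.3°)/2 = (1 − (-0.716))/2 ≈ 0.858.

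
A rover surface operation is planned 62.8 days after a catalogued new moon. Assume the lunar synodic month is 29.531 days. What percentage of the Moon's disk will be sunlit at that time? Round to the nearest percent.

15%

Reduce mod P: 62.8 − 2×29.531 = 3.74 d into the current lunation.
The Moon has covered 3.74/29.531 of its cycle, so θ ≈ 360° × 3.74/29.531 = 45.6°.
With cos θ = 0.700, the lit fraction is (1 − 0.700)/2 ≈ 0.150, so 15%.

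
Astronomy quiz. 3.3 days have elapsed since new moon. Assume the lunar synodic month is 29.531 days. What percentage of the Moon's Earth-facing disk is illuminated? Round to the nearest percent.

The Moon has covered 3.3/29.531 of its cycle, so θ ≈ 360° × 3.3/29.531 = 40.2°.
Illuminated fraction = (1 − cos 40.2°)/2 = (1 − 0.763)/2 ≈ 0.118, so 12%.

12%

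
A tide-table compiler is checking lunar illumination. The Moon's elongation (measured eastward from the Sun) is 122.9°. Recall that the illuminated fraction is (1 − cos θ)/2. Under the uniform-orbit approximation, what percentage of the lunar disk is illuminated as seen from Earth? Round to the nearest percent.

f = (1 − cos 122.9°)/2 = (1 − (-0.543))/2 ≈ 0.772, i.e. 77%.

77%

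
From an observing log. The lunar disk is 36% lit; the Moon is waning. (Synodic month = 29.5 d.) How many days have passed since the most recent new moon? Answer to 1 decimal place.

From f = (1 − cos θ)/2: cos θ = 1 − 2×0.36 = 0.280; arccos → 73.7°.
Since the Moon is past full (waning), take the reflex angle: θ = 360° − 73.7° = 286.3°.
That fraction of the synodic month is 286.3/360 × 29.5 d ≈ 23.46 d.

23.5 days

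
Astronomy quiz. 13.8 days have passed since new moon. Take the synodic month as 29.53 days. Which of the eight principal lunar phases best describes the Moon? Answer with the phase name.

full moon

θ ≈ 360° × 13.8/29.53 = 168°, which falls in the full moon sector.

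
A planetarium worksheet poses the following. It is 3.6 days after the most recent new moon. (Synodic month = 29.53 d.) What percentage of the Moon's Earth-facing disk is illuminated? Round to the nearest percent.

The Moon has covered 3.6/29.53 of its cycle, so θ ≈ 360° × 3.6/29.53 = 43.9°.
With cos θ = 0.721, the lit fraction is (1 − 0.721)/2 ≈ 0.140, so 14%.

14%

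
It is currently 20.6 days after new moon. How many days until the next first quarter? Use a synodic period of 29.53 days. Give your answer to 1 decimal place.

16.3 days

First quarter is 0.25 of the way through the cycle: age 0.25 × 29.53 = 7.383 d.
This lunation's first quarter (7.383 d) has passed, so add one period: 36.913 − 20.6 = 16.312 days.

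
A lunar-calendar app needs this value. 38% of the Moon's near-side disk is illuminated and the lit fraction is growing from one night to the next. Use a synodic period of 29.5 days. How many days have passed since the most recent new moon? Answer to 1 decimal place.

From f = (1 − cos θ)/2: cos θ = 1 − 2×0.38 = 0.240; arccos → 76.1°.
The Moon is waxing (0°–180°), so θ = 76.1° directly.
That fraction of the synodic month is 76.1/360 × 29.5 d ≈ 6.24 d.

6.2 days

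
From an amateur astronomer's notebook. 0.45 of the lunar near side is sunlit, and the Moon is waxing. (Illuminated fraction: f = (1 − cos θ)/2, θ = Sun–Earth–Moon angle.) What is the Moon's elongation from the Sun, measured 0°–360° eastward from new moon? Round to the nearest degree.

84°

From f = (1 − cos θ)/2: cos θ = 1 − 2×0.45 = 0.100; arccos → 84.3°.
Waxing ⇒ before full, so θ = 84.3°.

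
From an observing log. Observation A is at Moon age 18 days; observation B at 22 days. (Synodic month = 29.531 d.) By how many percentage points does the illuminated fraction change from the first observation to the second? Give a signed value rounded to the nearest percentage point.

-37 pp

θ₁ = 360° × 18/29.531 = 219.4°, f₁ = (1 − cos θ₁)/2 = 0.886.
θ₂ = 360° × 22/29.531 = 268.2°, f₂ = (1 − cos θ₂)/2 = 0.516.
Change = f₂ − f₁ = -0.370 → -37 percentage points.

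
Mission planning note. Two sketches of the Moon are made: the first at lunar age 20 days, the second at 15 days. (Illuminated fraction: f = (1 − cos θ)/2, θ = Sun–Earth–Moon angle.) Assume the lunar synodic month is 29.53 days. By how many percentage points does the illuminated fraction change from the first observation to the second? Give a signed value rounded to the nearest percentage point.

θ₁ = 360° × 20/29.53 = 243.8°, f₁ = (1 − cos θ₁)/2 = 0.721.
θ₂ = 360° × 15/29.53 = 182.9°, f₂ = (1 − cos θ₂)/2 = 0.999.
Change = f₂ − f₁ = +0.279 → +28 percentage points.

+28 pp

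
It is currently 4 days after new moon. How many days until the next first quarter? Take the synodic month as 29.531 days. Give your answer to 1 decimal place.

3.4 days

First quarter occurs at elongation 90°, i.e. at age 29.531 × 90/360 = 7.383 d.
So 3.383 days remain (7.383 − 4).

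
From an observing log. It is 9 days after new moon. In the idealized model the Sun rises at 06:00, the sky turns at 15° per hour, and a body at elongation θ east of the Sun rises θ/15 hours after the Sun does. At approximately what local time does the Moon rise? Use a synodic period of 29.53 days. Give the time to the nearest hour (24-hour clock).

13:00

Phase angle: θ = 360°·(9 d)/(29.53 d) = 109.7°.
At 15° of sky rotation per hour, 109.7° corresponds to a 7.31 h lag.
06:00 + 7.31 h ≈ 13:19 → 13:00 to the nearest hour.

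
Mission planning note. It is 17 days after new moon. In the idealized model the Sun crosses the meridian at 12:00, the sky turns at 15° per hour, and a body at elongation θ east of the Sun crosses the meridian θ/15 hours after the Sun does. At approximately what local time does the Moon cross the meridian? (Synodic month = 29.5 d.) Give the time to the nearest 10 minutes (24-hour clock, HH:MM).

01:50

Phase angle: θ = 360°·(17 d)/(29.5 d) = 207.5°.
Delay after the Sun = 207.5° / (15°/h) ≈ 13.83 h.
12:00 + 13.831 h ≈ 01:50 → 01:50 to the nearest ten minutes.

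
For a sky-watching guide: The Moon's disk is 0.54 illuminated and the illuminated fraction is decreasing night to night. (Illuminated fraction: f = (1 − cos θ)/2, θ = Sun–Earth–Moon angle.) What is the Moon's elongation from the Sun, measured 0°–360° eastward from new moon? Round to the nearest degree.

265°

Invert f = (1 − cos θ)/2 to get cos θ = 1 − 2(0.54) = -0.080, hence θ₀ = arccos -0.080 = 94.6°.
Since the Moon is past full (waning), take the reflex angle: θ = 360° − 94.6° = 265.4°.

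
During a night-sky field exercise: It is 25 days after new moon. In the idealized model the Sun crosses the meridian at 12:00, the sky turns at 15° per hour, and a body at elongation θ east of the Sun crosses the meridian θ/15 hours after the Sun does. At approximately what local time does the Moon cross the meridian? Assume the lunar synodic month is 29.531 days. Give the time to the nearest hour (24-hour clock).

08:00

Elongation θ = 360° × 25/29.531 ≈ 304.8°.
The Moon trails the Sun by θ/15 = 304.8/15 ≈ 20.32 hours.
12:00 + 20.32 h ≈ 08:19 → 08:00 to the nearest hour.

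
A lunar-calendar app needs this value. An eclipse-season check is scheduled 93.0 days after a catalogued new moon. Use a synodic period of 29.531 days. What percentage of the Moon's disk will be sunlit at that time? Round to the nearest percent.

Reduce mod P: 93.0 − 3×29.531 = 4.41 d into the current lunation.
Phase angle: θ = 360°·(4.41 d)/(29.531 d) = 53.7°.
With cos θ = 0.592, the lit fraction is (1 − 0.592)/2 ≈ 0.204, so 20%.

20%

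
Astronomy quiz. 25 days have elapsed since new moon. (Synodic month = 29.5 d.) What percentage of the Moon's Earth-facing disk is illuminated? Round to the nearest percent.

Phase angle: θ = 360°·(25 d)/(29.5 d) = 305.1°.
cos 305.1° = 0.575, so f = (1 − 0.575)/2 = 0.213, so 21%.

21%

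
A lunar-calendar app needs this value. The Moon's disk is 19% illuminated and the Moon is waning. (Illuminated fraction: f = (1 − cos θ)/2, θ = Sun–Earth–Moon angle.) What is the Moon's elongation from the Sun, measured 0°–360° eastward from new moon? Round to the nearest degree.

308°

cos θ = 1 − 2f = 0.620, giving a principal value of 51.7°.
Waning ⇒ past full, so θ = 360° − 51.7° = 308.3°.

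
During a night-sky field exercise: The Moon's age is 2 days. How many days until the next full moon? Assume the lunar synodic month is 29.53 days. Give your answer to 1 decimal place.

12.8 days

Full moon occurs at elongation 180°, i.e. at age 29.53 × 180/360 = 14.765 d.
So 12.765 days remain (14.765 − 2).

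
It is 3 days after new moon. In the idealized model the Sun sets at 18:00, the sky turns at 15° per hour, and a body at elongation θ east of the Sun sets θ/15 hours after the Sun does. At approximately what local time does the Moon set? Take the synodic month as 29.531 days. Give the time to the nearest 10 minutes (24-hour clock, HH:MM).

The Moon has covered 3/29.531 of its cycle, so θ ≈ 360° × 3/29.531 = 36.6°.
The Moon trails the Sun by θ/15 = 36.6/15 ≈ 2.44 hours.
18:00 + 2.438 h ≈ 20:26 → 20:30 to the nearest ten minutes.

20:30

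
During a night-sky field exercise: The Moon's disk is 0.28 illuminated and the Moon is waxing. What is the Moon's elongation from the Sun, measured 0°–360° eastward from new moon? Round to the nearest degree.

64°

cos θ = 1 − 2f = 0.440, giving a principal value of 63.9°.
Before full moon the principal value applies: θ = 63.9°.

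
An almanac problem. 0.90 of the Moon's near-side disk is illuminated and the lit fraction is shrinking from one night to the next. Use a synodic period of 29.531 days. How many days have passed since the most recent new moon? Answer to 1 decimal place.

17.8 days

Invert f = (1 − cos θ)/2 to get cos θ = 1 − 2(0.90) = -0.800, hence θ₀ = arccos -0.800 = 143.1°.
A waning Moon lies in 180°–360°, so θ = 360° − 143.1° = 216.9°.
Age = 29.531 × 216.9°/360° ≈ 17.79 days.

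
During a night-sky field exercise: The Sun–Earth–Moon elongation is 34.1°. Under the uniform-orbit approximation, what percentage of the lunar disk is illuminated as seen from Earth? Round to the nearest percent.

f = (1 − cos 34.1°)/2 = (1 − 0.828)/2 ≈ 0.086, i.e. 9%.

9%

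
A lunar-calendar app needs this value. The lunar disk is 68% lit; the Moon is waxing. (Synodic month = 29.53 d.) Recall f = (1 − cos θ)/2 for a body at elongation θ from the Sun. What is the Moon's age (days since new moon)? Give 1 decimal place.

From f = (1 − cos θ)/2: cos θ = 1 − 2×0.68 = -0.360; arccos → 111.1°.
The Moon is waxing (0°–180°), so θ = 111.1° directly.
That fraction of the synodic month is 111.1/360 × 29.53 d ≈ 9.11 d.

9.1 days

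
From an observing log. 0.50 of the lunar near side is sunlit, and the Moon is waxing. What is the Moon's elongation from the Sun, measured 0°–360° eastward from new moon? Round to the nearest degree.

90°

From f = (1 − cos θ)/2: cos θ = 1 − 2×0.50 = 0.000; arccos → 90.0°.
Waxing ⇒ before full, so θ = 90.0°.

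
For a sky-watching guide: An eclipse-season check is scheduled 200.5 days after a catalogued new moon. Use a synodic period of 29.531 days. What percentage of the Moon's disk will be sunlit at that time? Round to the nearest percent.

38%

200.5/29.531 = 6.789 lunations, so 6 complete cycles and 23.31 d into the next.
Phase angle: θ = 360°·(23.31 d)/(29.531 d) = 284.2°.
cos 284.2° = 0.245, so f = (1 − 0.245)/2 = 0.377, so 38%.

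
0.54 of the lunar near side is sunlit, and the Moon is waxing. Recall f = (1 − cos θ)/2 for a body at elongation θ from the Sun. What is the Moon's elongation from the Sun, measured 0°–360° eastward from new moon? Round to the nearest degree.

95°

cos θ = 1 − 2f = -0.080, giving a principal value of 94.6°.
Before full moon the principal value applies: θ = 94.6°.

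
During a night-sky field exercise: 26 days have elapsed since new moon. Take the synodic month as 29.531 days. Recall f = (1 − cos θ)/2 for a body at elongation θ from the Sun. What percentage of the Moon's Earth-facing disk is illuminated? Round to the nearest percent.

The Moon has covered 26/29.531 of its cycle, so θ ≈ 360° × 26/29.531 = 317.0°.
With cos θ = 0.731, the lit fraction is (1 − 0.731)/2 ≈ 0.135, so 13%.

13%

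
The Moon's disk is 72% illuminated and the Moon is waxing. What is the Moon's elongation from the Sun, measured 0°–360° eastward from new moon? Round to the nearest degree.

116°

From f = (1 − cos θ)/2: cos θ = 1 − 2×0.72 = -0.440; arccos → 116.1°.
The Moon is waxing (0°–180°), so θ = 116.1° directly.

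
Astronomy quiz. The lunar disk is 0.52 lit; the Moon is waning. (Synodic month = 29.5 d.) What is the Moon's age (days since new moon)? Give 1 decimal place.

From f = (1 − cos θ)/2: cos θ = 1 − 2×0.52 = -0.040; arccos → 92.3°.
A waning Moon lies in 180°–360°, so θ = 360° − 92.3° = 267.7°.
Age = 29.5 × 267.7°/360° ≈ 21.94 days.

21.9 days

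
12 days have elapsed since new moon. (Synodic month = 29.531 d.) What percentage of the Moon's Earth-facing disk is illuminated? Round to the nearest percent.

92%

Phase angle: θ = 360°·(12 d)/(29.531 d) = 146.3°.
cos 146.3° = (-0.832), so f = (1 − (-0.832))/2 = 0.916, so 92%.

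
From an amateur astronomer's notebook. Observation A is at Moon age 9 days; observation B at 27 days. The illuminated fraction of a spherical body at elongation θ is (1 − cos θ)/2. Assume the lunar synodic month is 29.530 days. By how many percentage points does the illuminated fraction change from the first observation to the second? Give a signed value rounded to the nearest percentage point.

-60 percentage points

θ₁ = 360° × 9/29.530 = 109.7°, f₁ = (1 − cos θ₁)/2 = 0.669.
θ₂ = 360° × 27/29.530 = 329.2°, f₂ = (1 − cos θ₂)/2 = 0.071.
Change = f₂ − f₁ = -0.598 → -60 percentage points.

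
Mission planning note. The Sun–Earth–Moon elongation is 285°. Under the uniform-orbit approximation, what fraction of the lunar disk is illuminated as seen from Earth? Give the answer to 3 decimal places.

Half-versine of 285°: (1 − 0.259)/2 = 0.371.

0.371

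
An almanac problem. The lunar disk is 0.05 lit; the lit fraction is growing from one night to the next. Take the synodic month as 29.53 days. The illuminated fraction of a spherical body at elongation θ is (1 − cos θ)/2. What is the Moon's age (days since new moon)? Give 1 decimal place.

2.1 days

cos θ = 1 − 2f = 0.900, giving a principal value of 25.8°.
Waxing ⇒ before full, so θ = 25.8°.
At 360°/29.53 d per day, 25.8° corresponds to 2.12 days.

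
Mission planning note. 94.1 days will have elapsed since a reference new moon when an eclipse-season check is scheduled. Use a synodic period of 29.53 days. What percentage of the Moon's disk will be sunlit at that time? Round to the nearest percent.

31%

94.1/29.53 = 3.187 lunations, so 3 complete cycles and 5.51 d into the next.
The Moon has covered 5.51/29.53 of its cycle, so θ ≈ 360° × 5.51/29.53 = 67.2°.
Illuminated fraction = (1 − cos 67.2°)/2 = (1 − 0.388)/2 ≈ 0.306, so 31%.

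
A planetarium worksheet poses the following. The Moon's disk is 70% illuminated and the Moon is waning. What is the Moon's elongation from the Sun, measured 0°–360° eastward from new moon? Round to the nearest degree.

From f = (1 − cos θ)/2: cos θ = 1 − 2×0.70 = -0.400; arccos → 113.6°.
Since the Moon is past full (waning), take the reflex angle: θ = 360° − 113.6° = 246.4°.

246°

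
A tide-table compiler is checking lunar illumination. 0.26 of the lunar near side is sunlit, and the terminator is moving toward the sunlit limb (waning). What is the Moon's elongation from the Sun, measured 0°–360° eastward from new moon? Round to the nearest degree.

299°

From f = (1 − cos θ)/2: cos θ = 1 − 2×0.26 = 0.480; arccos → 61.3°.
Since the Moon is past full (waning), take the reflex angle: θ = 360° − 61.3° = 298.7°.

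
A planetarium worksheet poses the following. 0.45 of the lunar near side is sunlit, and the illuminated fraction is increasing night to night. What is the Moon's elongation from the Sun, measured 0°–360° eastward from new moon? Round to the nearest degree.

84°

Invert f = (1 − cos θ)/2 to get cos θ = 1 − 2(0.45) = 0.100, hence θ₀ = arccos 0.100 = 84.3°.
Before full moon the principal value applies: θ = 84.3°.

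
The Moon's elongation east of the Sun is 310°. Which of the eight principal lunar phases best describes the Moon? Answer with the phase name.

waning crescent

The waning crescent sector spans roughly 292°–338°; 310° falls inside it.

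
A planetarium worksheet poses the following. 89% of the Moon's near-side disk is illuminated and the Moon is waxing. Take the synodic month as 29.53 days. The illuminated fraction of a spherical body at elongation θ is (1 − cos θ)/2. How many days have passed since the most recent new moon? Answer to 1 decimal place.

cos θ = 1 − 2f = -0.780, giving a principal value of 141.3°.
Before full moon the principal value applies: θ = 141.3°.
Age = 29.53 × 141.3°/360° ≈ 11.59 days.

11.6 days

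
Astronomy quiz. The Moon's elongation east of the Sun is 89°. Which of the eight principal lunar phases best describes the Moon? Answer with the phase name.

first quarter

The first quarter sector spans roughly 68°–112°; 89° falls inside it.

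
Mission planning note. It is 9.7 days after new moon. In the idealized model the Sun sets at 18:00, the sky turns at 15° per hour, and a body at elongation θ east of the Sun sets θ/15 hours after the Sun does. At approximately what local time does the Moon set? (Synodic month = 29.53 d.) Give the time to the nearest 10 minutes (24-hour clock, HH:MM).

01:50

Elongation θ = 360° × 9.7/29.53 ≈ 118.3°.
Delay after the Sun = 118.3° / (15°/h) ≈ 7.88 h.
18:00 + 7.884 h ≈ 01:53 → 01:50 to the nearest ten minutes.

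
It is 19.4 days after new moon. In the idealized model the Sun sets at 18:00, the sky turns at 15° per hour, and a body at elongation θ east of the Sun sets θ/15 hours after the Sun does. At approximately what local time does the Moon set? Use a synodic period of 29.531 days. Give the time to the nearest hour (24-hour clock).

Phase angle: θ = 360°·(19.4 d)/(29.531 d) = 236.5°.
The Moon trails the Sun by θ/15 = 236.5/15 ≈ 15.77 hours.
18:00 + 15.77 h ≈ 09:46 → 10:00 to the nearest hour.

10:00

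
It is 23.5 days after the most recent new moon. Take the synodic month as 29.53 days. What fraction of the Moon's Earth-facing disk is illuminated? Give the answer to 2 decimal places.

0.36

Elongation θ = 360° × 23.5/29.53 ≈ 286.5°.
cos 286.5° = 0.284, so f = (1 − 0.284)/2 = 0.358.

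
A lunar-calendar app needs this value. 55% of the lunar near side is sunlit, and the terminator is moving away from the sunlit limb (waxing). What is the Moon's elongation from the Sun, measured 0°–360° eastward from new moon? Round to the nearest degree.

Invert f = (1 − cos θ)/2 to get cos θ = 1 − 2(0.55) = -0.100, hence θ₀ = arccos -0.100 = 95.7°.
Before full moon the principal value applies: θ = 95.7°.

96°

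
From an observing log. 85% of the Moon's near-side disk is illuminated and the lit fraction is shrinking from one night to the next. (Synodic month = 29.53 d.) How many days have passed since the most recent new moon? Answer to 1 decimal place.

18.5 days

From f = (1 − cos θ)/2: cos θ = 1 − 2×0.85 = -0.700; arccos → 134.4°.
Waning ⇒ past full, so θ = 360° − 134.4° = 225.6°.
At 360°/29.53 d per day, 225.6° corresponds to 18.50 days.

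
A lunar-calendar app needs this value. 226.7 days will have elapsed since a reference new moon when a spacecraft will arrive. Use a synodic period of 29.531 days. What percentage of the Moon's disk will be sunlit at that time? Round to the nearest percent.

226.7 d spans 7 complete synodic months (7 × 29.531 = 206.72 d) plus 19.98 d.
The Moon has covered 19.98/29.531 of its cycle, so θ ≈ 360° × 19.98/29.531 = 243.6°.
Illuminated fraction = (1 − cos 243.6°)/2 = (1 − (-0.445))/2 ≈ 0.722, so 72%.

72%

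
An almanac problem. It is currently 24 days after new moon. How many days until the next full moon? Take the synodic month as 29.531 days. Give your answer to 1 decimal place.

Full moon occurs at elongation 180°, i.e. at age 29.531 × 180/360 = 14.765 d.
Already past this cycle's full moon; the next is at 14.765 + 29.531 = 44.296 d, so 44.296 − 24 = 20.296 days.

20.3 days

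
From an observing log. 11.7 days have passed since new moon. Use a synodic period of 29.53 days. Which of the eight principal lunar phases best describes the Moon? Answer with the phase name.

waxing gibbous

θ ≈ 360° × 11.7/29.53 = 143°, which falls in the waxing gibbous sector.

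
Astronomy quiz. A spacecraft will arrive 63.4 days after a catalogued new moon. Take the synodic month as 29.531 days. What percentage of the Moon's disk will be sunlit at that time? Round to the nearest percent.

63.4/29.531 = 2.147 lunations, so 2 complete cycles and 4.34 d into the next.
The Moon has covered 4.34/29.531 of its cycle, so θ ≈ 360° × 4.34/29.531 = 52.9°.
Illuminated fraction = (1 − cos 52.9°)/2 = (1 − 0.603)/2 ≈ 0.198, so 20%.

20%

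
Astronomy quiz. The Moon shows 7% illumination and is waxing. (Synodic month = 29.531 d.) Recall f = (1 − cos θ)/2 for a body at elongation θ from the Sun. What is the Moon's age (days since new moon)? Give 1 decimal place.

From f = (1 − cos θ)/2: cos θ = 1 − 2×0.07 = 0.860; arccos → 30.7°.
Before full moon the principal value applies: θ = 30.7°.
That fraction of the synodic month is 30.7/360 × 29.531 d ≈ 2.52 d.

2.5 days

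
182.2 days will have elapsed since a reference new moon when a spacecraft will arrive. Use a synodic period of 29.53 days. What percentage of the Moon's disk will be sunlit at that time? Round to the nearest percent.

26%

182.2/29.53 = 6.170 lunations, so 6 complete cycles and 5.02 d into the next.
Elongation θ = 360° × 5.02/29.53 ≈ 61.2°.
Illuminated fraction = (1 − cos 61.2°)/2 = (1 − 0.482)/2 ≈ 0.259, so 26%.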